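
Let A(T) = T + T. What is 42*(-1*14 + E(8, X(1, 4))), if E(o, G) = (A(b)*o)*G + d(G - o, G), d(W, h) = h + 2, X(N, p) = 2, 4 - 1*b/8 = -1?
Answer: 53340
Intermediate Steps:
b = 40 (b = 32 - 8*(-1) = 32 + 8 = 40)
A(T) = 2*T
d(W, h) = 2 + h
E(o, G) = 2 + G + 80*G*o (E(o, G) = ((2*40)*o)*G + (2 + G) = (80*o)*G + (2 + G) = 80*G*o + (2 + G) = 2 + G + 80*G*o)
42*(-1*14 + E(8, X(1, 4))) = 42*(-1*14 + (2 + 2 + 80*2*8)) = 42*(-14 + (2 + 2 + 1280)) = 42*(-14 + 1284) = 42*1270 = 53340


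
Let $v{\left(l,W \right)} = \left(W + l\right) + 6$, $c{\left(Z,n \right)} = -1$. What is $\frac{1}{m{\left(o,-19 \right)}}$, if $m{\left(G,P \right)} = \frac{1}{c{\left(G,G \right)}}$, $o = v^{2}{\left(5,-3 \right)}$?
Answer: $-1$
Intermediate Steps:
$v{\left(l,W \right)} = 6 + W + l$
$o = 64$ ($o = \left(6 - 3 + 5\right)^{2} = 8^{2} = 64$)
$m{\left(G,P \right)} = -1$ ($m{\left(G,P \right)} = \frac{1}{-1} = -1$)
$\frac{1}{m{\left(o,-19 \right)}} = \frac{1}{-1} = -1$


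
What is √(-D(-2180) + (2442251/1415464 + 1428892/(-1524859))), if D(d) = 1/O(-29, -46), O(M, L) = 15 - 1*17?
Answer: √1500472662004520811695046/1079191509788 ≈ 1.1351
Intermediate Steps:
O(M, L) = -2 (O(M, L) = 15 - 17 = -2)
D(d) = -½ (D(d) = 1/(-2) = -½)
√(-D(-2180) + (2442251/1415464 + 1428892/(-1524859))) = √(-1*(-½) + (2442251/1415464 + 1428892/(-1524859))) = √(½ + (2442251*(1/1415464) + 1428892*(-1/1524859))) = √(½ + (2442251/1415464 - 1428892/1524859)) = √(½ + 1701543231721/2158383019576) = √(2780734741509/2158383019576) = √1500472662004520811695046/1079191509788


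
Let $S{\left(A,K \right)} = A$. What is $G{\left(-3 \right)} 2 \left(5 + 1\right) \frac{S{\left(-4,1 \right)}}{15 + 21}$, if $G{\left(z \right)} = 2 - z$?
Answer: $- \frac{20}{3} \approx -6.6667$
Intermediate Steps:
$G{\left(-3 \right)} 2 \left(5 + 1\right) \frac{S{\left(-4,1 \right)}}{15 + 21} = \left(2 - -3\right) 2 \left(5 + 1\right) \left(- \frac{4}{15 + 21}\right) = \left(2 + 3\right) 2 \cdot 6 \left(- \frac{4}{36}\right) = 5 \cdot 12 \left(\left(-4\right) \frac{1}{36}\right) = 60 \left(- \frac{1}{9}\right) = - \frac{20}{3}$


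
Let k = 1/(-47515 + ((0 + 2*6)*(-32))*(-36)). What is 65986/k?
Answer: -2223134326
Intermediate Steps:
k = -1/33691 (k = 1/(-47515 + ((0 + 12)*(-32))*(-36)) = 1/(-47515 + (12*(-32))*(-36)) = 1/(-47515 - 384*(-36)) = 1/(-47515 + 13824) = 1/(-33691) = -1/33691 ≈ -2.9682e-5)
65986/k = 65986/(-1/33691) = 65986*(-33691) = -2223134326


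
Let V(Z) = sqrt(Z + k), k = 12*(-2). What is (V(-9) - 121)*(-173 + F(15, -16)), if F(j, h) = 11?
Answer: 19602 - 162*I*sqrt(33) ≈ 19602.0 - 930.62*I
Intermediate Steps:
k = -24
V(Z) = sqrt(-24 + Z) (V(Z) = sqrt(Z - 24) = sqrt(-24 + Z))
(V(-9) - 121)*(-173 + F(15, -16)) = (sqrt(-24 - 9) - 121)*(-173 + 11) = (sqrt(-33) - 121)*(-162) = (I*sqrt(33) - 121)*(-162) = (-121 + I*sqrt(33))*(-162) = 19602 - 162*I*sqrt(33)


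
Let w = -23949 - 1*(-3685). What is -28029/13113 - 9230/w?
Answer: -74491111/44286972 ≈ -1.6820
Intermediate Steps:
w = -20264 (w = -23949 + 3685 = -20264)
-28029/13113 - 9230/w = -28029/13113 - 9230/(-20264) = -28029*1/13113 - 9230*(-1/20264) = -9343/4371 + 4615/10132 = -74491111/44286972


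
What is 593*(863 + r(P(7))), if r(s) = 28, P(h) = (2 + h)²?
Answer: 528363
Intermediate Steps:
593*(863 + r(P(7))) = 593*(863 + 28) = 593*891 = 528363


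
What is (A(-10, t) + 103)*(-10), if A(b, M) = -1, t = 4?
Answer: -1020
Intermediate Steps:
(A(-10, t) + 103)*(-10) = (-1 + 103)*(-10) = 102*(-10) = -1020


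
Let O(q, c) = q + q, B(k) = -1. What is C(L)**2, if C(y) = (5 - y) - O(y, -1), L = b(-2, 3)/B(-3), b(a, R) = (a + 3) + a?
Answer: 4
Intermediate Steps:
b(a, R) = 3 + 2*a (b(a, R) = (3 + a) + a = 3 + 2*a)
O(q, c) = 2*q
L = 1 (L = (3 + 2*(-2))/(-1) = (3 - 4)*(-1) = -1*(-1) = 1)
C(y) = 5 - 3*y (C(y) = (5 - y) - 2*y = 5 - 3*y)
C(L)**2 = (5 - 3*1)**2 = (5 - 3)**2 = 2**2 = 4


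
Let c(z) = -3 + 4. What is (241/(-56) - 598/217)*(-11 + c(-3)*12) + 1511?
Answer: 2610841/1736 ≈ 1503.9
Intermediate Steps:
c(z) = 1
(241/(-56) - 598/217)*(-11 + c(-3)*12) + 1511 = (241/(-56) - 598/217)*(-11 + 1*12) + 1511 = (241*(-1/56) - 598*1/217)*(-11 + 12) + 1511 = (-241/56 - 598/217)*1 + 1511 = -12255/1736*1 + 1511 = -12255/1736 + 1511 = 2610841/1736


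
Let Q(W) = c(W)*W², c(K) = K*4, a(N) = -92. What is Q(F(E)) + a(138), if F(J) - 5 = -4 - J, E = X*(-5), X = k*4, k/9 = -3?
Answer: -626363368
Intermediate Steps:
k = -27 (k = 9*(-3) = -27)
X = -108 (X = -27*4 = -108)
E = 540 (E = -108*(-5) = 540)
F(J) = 1 - J (F(J) = 5 + (-4 - J) = 1 - J)
c(K) = 4*K
Q(W) = 4*W³ (Q(W) = (4*W)*W² = 4*W³)
Q(F(E)) + a(138) = 4*(1 - 1*540)³ - 92 = 4*(1 - 540)³ - 92 = 4*(-539)³ - 92 = 4*(-156590819) - 92 = -626363276 - 92 = -626363368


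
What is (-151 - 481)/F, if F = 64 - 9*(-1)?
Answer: -632/73 ≈ -8.6575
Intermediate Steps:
F = 73 (F = 64 - 1*(-9) = 64 + 9 = 73)
(-151 - 481)/F = (-151 - 481)/73 = -632*1/73 = -632/73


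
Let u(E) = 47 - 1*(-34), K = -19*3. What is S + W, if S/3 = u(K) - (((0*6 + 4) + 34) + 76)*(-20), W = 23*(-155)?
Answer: 3518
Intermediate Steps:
W = -3565
K = -57
u(E) = 81 (u(E) = 47 + 34 = 81)
S = 7083 (S = 3*(81 - (((0*6 + 4) + 34) + 76)*(-20)) = 3*(81 - (((0 + 4) + 34) + 76)*(-20)) = 3*(81 - ((4 + 34) + 76)*(-20)) = 3*(81 - (38 + 76)*(-20)) = 3*(81 - 114*(-20)) = 3*(81 - 1*(-2280)) = 3*(81 + 2280) = 3*2361 = 7083)
S + W = 7083 - 3565 = 3518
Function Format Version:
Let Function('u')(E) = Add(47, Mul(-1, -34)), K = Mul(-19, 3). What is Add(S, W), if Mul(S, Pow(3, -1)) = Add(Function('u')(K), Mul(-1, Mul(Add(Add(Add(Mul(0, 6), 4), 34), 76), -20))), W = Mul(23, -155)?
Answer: 3518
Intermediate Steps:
W = -3565
K = -57
Function('u')(E) = 81 (Function('u')(E) = Add(47, 34) = 81)
S = 7083 (S = Mul(3, Add(81, Mul(-1, Mul(Add(Add(Add(Mul(0, 6), 4), 34), 76), -20)))) = Mul(3, Add(81, Mul(-1, Mul(Add(Add(Add(0, 4), 34), 76), -20)))) = Mul(3, Add(81, Mul(-1, Mul(Add(Add(4, 34), 76), -20)))) = Mul(3, Add(81, Mul(-1, Mul(Add(38, 76), -20)))) = Mul(3, Add(81, Mul(-1, Mul(114, -20)))) = Mul(3, Add(81, Mul(-1, -2280))) = Mul(3, Add(81, 2280)) = Mul(3, 2361) = 7083)
Add(S, W) = Add(7083, -3565) = 3518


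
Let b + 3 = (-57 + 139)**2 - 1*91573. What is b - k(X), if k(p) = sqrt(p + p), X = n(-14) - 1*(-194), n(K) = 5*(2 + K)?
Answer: -84852 - 2*sqrt(67) ≈ -84868.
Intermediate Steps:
n(K) = 10 + 5*K
X = 134 (X = (10 + 5*(-14)) - 1*(-194) = (10 - 70) + 194 = -60 + 194 = 134)
k(p) = sqrt(2)*sqrt(p) (k(p) = sqrt(2*p) = sqrt(2)*sqrt(p))
b = -84852 (b = -3 + ((-57 + 139)**2 - 1*91573) = -3 + (82**2 - 91573) = -3 + (6724 - 91573) = -3 - 84849 = -84852)
b - k(X) = -84852 - sqrt(2)*sqrt(134) = -84852 - 2*sqrt(67)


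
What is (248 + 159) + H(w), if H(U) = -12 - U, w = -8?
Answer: 403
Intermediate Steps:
(248 + 159) + H(w) = (248 + 159) + (-12 - 1*(-8)) = 407 + (-12 + 8) = 407 - 4 = 403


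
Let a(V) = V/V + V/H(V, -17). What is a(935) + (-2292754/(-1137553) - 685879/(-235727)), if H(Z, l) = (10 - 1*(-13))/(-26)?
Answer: -281836119051794/268151956031 ≈ -1051.0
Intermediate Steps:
H(Z, l) = -23/26 (H(Z, l) = (10 + 13)*(-1/26) = 23*(-1/26) = -23/26)
a(V) = 1 - 26*V/23 (a(V) = V/V + V/(-23/26) = 1 + V*(-26/23) = 1 - 26*V/23)
a(935) + (-2292754/(-1137553) - 685879/(-235727)) = (1 - 26/23*935) + (-2292754/(-1137553) - 685879/(-235727)) = (1 - 24310/23) + (-2292754*(-1/1137553) - 685879*(-1/235727)) = -24287/23 + (2292754/1137553 + 685879/235727) = -24287/23 + 1320687736245/268151956031 = -281836119051794/268151956031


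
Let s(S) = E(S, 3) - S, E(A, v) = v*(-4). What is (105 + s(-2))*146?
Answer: 13870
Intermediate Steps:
E(A, v) = -4*v
s(S) = -12 - S (s(S) = -4*3 - S = -12 - S)
(105 + s(-2))*146 = (105 + (-12 - 1*(-2)))*146 = (105 + (-12 + 2))*146 = (105 - 10)*146 = 95*146 = 13870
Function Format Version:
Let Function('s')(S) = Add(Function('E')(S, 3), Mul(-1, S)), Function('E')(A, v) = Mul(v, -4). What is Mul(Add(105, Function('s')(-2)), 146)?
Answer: 13870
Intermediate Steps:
Function('E')(A, v) = Mul(-4, v)
Function('s')(S) = Add(-12, Mul(-1, S)) (Function('s')(S) = Add(Mul(-4, 3), Mul(-1, S)) = Add(-12, Mul(-1, S)))
Mul(Add(105, Function('s')(-2)), 146) = Mul(Add(105, Add(-12, Mul(-1, -2))), 146) = Mul(Add(105, Add(-12, 2)), 146) = Mul(Add(105, -10), 146) = Mul(95, 146) = 13870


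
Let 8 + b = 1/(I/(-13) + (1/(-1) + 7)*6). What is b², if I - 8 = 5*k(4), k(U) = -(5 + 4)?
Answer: 16216729/255025 ≈ 63.589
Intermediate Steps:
k(U) = -9 (k(U) = -1*9 = -9)
I = -37 (I = 8 + 5*(-9) = 8 - 45 = -37)
b = -4027/505 (b = -8 + 1/(-37/(-13) + (1/(-1) + 7)*6) = -8 + 1/(-37*(-1/13) + (-1 + 7)*6) = -8 + 1/(37/13 + 6*6) = -8 + 1/(37/13 + 36) = -8 + 1/(505/13) = -8 + 13/505 = -4027/505 ≈ -7.9743)
b² = (-4027/505)² = 16216729/255025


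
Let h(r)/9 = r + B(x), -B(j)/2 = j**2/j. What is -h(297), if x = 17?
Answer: -2367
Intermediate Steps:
B(j) = -2*j (B(j) = -2*j**2/j = -2*j)
h(r) = -306 + 9*r (h(r) = 9*(r - 2*17) = 9*(r - 34) = 9*(-34 + r) = -306 + 9*r)
-h(297) = -(-306 + 9*297) = -(-306 + 2673) = -1*2367 = -2367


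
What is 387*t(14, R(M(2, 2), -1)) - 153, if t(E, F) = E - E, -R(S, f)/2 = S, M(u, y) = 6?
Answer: -153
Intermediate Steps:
R(S, f) = -2*S
t(E, F) = 0
387*t(14, R(M(2, 2), -1)) - 153 = 387*0 - 153 = 0 - 153 = -153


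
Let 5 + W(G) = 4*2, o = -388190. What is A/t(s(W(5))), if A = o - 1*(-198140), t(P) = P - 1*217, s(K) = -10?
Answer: 190050/227 ≈ 837.22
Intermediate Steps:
W(G) = 3 (W(G) = -5 + 4*2 = -5 + 8 = 3)
t(P) = -217 + P (t(P) = P - 217 = -217 + P)
A = -190050 (A = -388190 - 1*(-198140) = -388190 + 198140 = -190050)
A/t(s(W(5))) = -190050/(-217 - 10) = -190050/(-227) = -190050*(-1/227) = 190050/227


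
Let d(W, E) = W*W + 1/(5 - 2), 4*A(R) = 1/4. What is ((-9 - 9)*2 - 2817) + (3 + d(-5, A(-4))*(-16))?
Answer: -9766/3 ≈ -3255.3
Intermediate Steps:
A(R) = 1/16 (A(R) = (1/4)/4 = (1*(¼))/4 = (¼)*(¼) = 1/16)
d(W, E) = ⅓ + W² (d(W, E) = W² + 1/3 = W² + ⅓ = ⅓ + W²)
((-9 - 9)*2 - 2817) + (3 + d(-5, A(-4))*(-16)) = ((-9 - 9)*2 - 2817) + (3 + (⅓ + (-5)²)*(-16)) = (-18*2 - 2817) + (3 + (⅓ + 25)*(-16)) = (-36 - 2817) + (3 + (76/3)*(-16)) = -2853 + (3 - 1216/3) = -2853 - 1207/3 = -9766/3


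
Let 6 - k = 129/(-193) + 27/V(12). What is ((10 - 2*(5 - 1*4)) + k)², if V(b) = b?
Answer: 91910569/595984 ≈ 154.22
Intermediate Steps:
k = 3411/772 (k = 6 - (129/(-193) + 27/12) = 6 - (129*(-1/193) + 27*(1/12)) = 6 - (-129/193 + 9/4) = 6 - 1*1221/772 = 6 - 1221/772 = 3411/772 ≈ 4.4184)
((10 - 2*(5 - 1*4)) + k)² = ((10 - 2*(5 - 1*4)) + 3411/772)² = ((10 - 2*(5 - 4)) + 3411/772)² = ((10 - 2*1) + 3411/772)² = ((10 - 2) + 3411/772)² = (8 + 3411/772)² = (9587/772)² = 91910569/595984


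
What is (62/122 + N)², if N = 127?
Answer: 60497284/3721 ≈ 16258.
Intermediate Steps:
(62/122 + N)² = (62/122 + 127)² = (62*(1/122) + 127)² = (31/61 + 127)² = (7778/61)² = 60497284/3721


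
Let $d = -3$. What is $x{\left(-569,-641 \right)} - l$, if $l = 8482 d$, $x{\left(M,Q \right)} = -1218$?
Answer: $24228$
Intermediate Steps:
$l = -25446$ ($l = 8482 \left(-3\right) = -25446$)
$x{\left(-569,-641 \right)} - l = -1218 - -25446 = -1218 + 25446 = 24228$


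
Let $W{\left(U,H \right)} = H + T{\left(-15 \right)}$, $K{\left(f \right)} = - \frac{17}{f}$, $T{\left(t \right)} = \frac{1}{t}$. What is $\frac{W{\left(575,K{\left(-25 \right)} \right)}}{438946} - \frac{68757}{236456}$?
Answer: $- \frac{1131767441087}{3892178076600} \approx -0.29078$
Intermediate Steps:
$W{\left(U,H \right)} = - \frac{1}{15} + H$ ($W{\left(U,H \right)} = H + \frac{1}{-15} = H - \frac{1}{15} = - \frac{1}{15} + H$)
$\frac{W{\left(575,K{\left(-25 \right)} \right)}}{438946} - \frac{68757}{236456} = \frac{- \frac{1}{15} - \frac{17}{-25}}{438946} - \frac{68757}{236456} = \left(- \frac{1}{15} - - \frac{17}{25}\right) \frac{1}{438946} - \frac{68757}{236456} = \left(- \frac{1}{15} + \frac{17}{25}\right) \frac{1}{438946} - \frac{68757}{236456} = \frac{46}{75} \cdot \frac{1}{438946} - \frac{68757}{236456} = \frac{23}{16460475} - \frac{68757}{236456} = - \frac{1131767441087}{3892178076600}$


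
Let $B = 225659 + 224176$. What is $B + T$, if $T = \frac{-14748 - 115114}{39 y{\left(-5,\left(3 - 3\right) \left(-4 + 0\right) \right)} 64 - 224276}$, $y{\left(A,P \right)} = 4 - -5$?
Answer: $\frac{45391115441}{100906} \approx 4.4984 \cdot 10^{5}$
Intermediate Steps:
$B = 449835$
$y{\left(A,P \right)} = 9$ ($y{\left(A,P \right)} = 4 + 5 = 9$)
$T = \frac{64931}{100906}$ ($T = \frac{-14748 - 115114}{39 \cdot 9 \cdot 64 - 224276} = - \frac{129862}{351 \cdot 64 - 224276} = - \frac{129862}{22464 - 224276} = - \frac{129862}{-201812} = \left(-129862\right) \left(- \frac{1}{201812}\right) = \frac{64931}{100906} \approx 0.64348$)
$B + T = 449835 + \frac{64931}{100906} = \frac{45391115441}{100906}$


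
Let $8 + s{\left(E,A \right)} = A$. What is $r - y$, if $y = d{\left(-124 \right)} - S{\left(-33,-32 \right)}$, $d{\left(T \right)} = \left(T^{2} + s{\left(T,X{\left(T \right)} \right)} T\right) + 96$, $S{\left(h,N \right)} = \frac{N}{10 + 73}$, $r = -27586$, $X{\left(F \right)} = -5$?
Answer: $- \frac{3707642}{83} \approx -44670.0$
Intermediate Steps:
$s{\left(E,A \right)} = -8 + A$
$S{\left(h,N \right)} = \frac{N}{83}$
$d{\left(T \right)} = 96 + T^{2} - 13 T$ ($d{\left(T \right)} = \left(T^{2} + \left(-8 - 5\right) T\right) + 96 = \left(T^{2} - 13 T\right) + 96 = 96 + T^{2} - 13 T$)
$y = \frac{1418004}{83}$ ($y = \left(96 + \left(-124\right)^{2} - -1612\right) - \frac{1}{83} \left(-32\right) = \left(96 + 15376 + 1612\right) - - \frac{32}{83} = 17084 + \frac{32}{83} = \frac{1418004}{83} \approx 17084.0$)
$r - y = -27586 - \frac{1418004}{83} = - \frac{3707642}{83}$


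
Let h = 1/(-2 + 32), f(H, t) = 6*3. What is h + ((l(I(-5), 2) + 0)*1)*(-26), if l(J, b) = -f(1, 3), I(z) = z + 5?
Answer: 14041/30 ≈ 468.03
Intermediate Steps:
f(H, t) = 18
I(z) = 5 + z
l(J, b) = -18 (l(J, b) = -1*18 = -18)
h = 1/30 ≈ 0.033333
h + ((l(I(-5), 2) + 0)*1)*(-26) = 1/30 + ((-18 + 0)*1)*(-26) = 1/30 - 18*1*(-26) = 1/30 - 18*(-26) = 1/30 + 468 = 14041/30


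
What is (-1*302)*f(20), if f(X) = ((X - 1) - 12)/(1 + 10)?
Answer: -2114/11 ≈ -192.18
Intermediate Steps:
f(X) = -13/11 + X/11 (f(X) = ((-1 + X) - 12)/11 = (-13 + X)*(1/11) = -13/11 + X/11)
(-1*302)*f(20) = (-1*302)*(-13/11 + (1/11)*20) = -302*(-13/11 + 20/11) = -302*7/11 = -2114/11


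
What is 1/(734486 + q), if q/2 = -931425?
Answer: -1/1128364 ≈ -8.8624e-7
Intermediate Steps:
q = -1862850 (q = 2*(-931425) = -1862850)
1/(734486 + q) = 1/(734486 - 1862850) = 1/(-1128364) = -1/1128364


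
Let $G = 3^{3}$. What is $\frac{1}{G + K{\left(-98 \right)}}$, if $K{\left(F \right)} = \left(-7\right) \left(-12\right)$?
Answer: $\frac{1}{111} \approx 0.009009$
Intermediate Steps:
$K{\left(F \right)} = 84$
$G = 27$
$\frac{1}{G + K{\left(-98 \right)}} = \frac{1}{27 + 84} = \frac{1}{111}$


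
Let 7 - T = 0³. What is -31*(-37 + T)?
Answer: 930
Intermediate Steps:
T = 7 (T = 7 - 1*0³ = 7 - 1*0 = 7 + 0 = 7)
-31*(-37 + T) = -31*(-37 + 7) = -31*(-30) = 930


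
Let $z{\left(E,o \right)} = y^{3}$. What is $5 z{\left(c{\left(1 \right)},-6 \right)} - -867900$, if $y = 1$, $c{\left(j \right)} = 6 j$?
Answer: $867905$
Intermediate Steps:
$z{\left(E,o \right)} = 1$ ($z{\left(E,o \right)} = 1^{3} = 1$)
$5 z{\left(c{\left(1 \right)},-6 \right)} - -867900 = 5 \cdot 1 - -867900 = 5 + 867900 = 867905$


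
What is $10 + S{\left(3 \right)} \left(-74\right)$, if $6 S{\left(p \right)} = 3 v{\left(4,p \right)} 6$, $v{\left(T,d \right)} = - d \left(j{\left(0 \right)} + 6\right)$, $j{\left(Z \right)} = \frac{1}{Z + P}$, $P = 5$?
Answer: $\frac{20696}{5} \approx 4139.2$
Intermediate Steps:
$j{\left(Z \right)} = \frac{1}{5 + Z}$ ($j{\left(Z \right)} = \frac{1}{Z + 5} = \frac{1}{5 + Z}$)
$v{\left(T,d \right)} = - \frac{31 d}{5}$ ($v{\left(T,d \right)} = - d \left(\frac{1}{5 + 0} + 6\right) = - d \left(\frac{1}{5} + 6\right) = - d \frac{31}{5} = - \frac{31 d}{5}$)
$S{\left(p \right)} = - \frac{93 p}{5}$ ($S{\left(p \right)} = \frac{3 \left(- \frac{31 p}{5}\right) 6}{6} = \frac{- \frac{93 p}{5} \cdot 6}{6} = \frac{\left(- \frac{558}{5}\right) p}{6} = - \frac{93 p}{5}$)
$10 + S{\left(3 \right)} \left(-74\right) = 10 + \left(- \frac{93}{5}\right) 3 \left(-74\right) = 10 - - \frac{20646}{5} = 10 + \frac{20646}{5} = \frac{20696}{5}$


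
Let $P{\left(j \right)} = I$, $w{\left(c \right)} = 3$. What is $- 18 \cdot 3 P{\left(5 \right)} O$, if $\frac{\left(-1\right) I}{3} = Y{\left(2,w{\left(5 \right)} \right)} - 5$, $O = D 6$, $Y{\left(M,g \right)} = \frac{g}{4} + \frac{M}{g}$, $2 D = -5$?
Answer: $\frac{17415}{2} \approx 8707.5$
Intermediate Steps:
$D = - \frac{5}{2}$ ($D = \frac{1}{2} \left(-5\right) = - \frac{5}{2} \approx -2.5$)
$Y{\left(M,g \right)} = \frac{g}{4} + \frac{M}{g}$ ($Y{\left(M,g \right)} = g \frac{1}{4} + \frac{M}{g} = \frac{g}{4} + \frac{M}{g}$)
$O = -15$ ($O = \left(- \frac{5}{2}\right) 6 = -15$)
$I = \frac{43}{4}$ ($I = - 3 \left(\left(\frac{1}{4} \cdot 3 + \frac{2}{3}\right) - 5\right) = - 3 \left(\left(\frac{3}{4} + 2 \cdot \frac{1}{3}\right) - 5\right) = - 3 \left(\left(\frac{3}{4} + \frac{2}{3}\right) - 5\right) = - 3 \left(\frac{17}{12} - 5\right) = \left(-3\right) \left(- \frac{43}{12}\right) = \frac{43}{4} \approx 10.75$)
$P{\left(j \right)} = \frac{43}{4}$
$- 18 \cdot 3 P{\left(5 \right)} O = - 18 \cdot 3 \cdot \frac{43}{4} \left(-15\right) = \left(-18\right) \frac{129}{4} \left(-15\right) = \left(- \frac{1161}{2}\right) \left(-15\right) = \frac{17415}{2}$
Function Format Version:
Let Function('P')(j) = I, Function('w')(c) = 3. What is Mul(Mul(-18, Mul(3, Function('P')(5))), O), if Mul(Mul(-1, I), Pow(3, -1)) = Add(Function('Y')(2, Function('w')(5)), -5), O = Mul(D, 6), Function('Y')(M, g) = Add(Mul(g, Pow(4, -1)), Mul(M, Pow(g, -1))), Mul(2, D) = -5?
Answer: Rational(17415, 2) ≈ 8707.5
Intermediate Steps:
D = Rational(-5, 2) (D = Mul(Rational(1, 2), -5) = Rational(-5, 2) ≈ -2.5000)
Function('Y')(M, g) = Add(Mul(Rational(1, 4), g), Mul(M, Pow(g, -1))) (Function('Y')(M, g) = Add(Mul(g, Rational(1, 4)), Mul(M, Pow(g, -1))) = Add(Mul(Rational(1, 4), g), Mul(M, Pow(g, -1))))
O = -15 (O = Mul(Rational(-5, 2), 6) = -15)
I = Rational(43, 4) (I = Mul(-3, Add(Add(Mul(Rational(1, 4), 3), Mul(2, Pow(3, -1))), -5)) = Mul(-3, Add(Add(Rational(3, 4), Mul(2, Rational(1, 3))), -5)) = Mul(-3, Add(Add(Rational(3, 4), Rational(2, 3)), -5)) = Mul(-3, Add(Rational(17, 12), -5)) = Mul(-3, Rational(-43, 12)) = Rational(43, 4) ≈ 10.750)
Function('P')(j) = Rational(43, 4)
Mul(Mul(-18, Mul(3, Function('P')(5))), O) = Mul(Mul(-18, Mul(3, Rational(43, 4))), -15) = Mul(Mul(-18, Rational(129, 4)), -15) = Mul(Rational(-1161, 2), -15) = Rational(17415, 2)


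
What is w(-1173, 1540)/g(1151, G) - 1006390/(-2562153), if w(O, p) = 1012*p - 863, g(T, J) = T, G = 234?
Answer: 362910129481/268094373 ≈ 1353.7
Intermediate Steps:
w(O, p) = -863 + 1012*p
w(-1173, 1540)/g(1151, G) - 1006390/(-2562153) = (-863 + 1012*1540)/1151 - 1006390/(-2562153) = (-863 + 1558480)*(1/1151) - 1006390*(-1/2562153) = 1557617*(1/1151) + 91490/232923 = 1557617/1151 + 91490/232923 = 362910129481/268094373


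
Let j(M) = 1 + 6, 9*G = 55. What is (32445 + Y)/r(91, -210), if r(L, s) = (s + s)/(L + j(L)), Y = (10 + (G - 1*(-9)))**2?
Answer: -18753847/2430 ≈ -7717.6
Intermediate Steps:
G = 55/9 (G = (1/9)*55 = 55/9 ≈ 6.1111)
j(M) = 7
Y = 51076/81 (Y = (10 + (55/9 - 1*(-9)))**2 = (10 + (55/9 + 9))**2 = (10 + 136/9)**2 = (226/9)**2 = 51076/81 ≈ 630.57)
r(L, s) = 2*s/(7 + L) (r(L, s) = (s + s)/(L + 7) = (2*s)/(7 + L) = 2*s/(7 + L))
(32445 + Y)/r(91, -210) = (32445 + 51076/81)/((2*(-210)/(7 + 91))) = 2679121/(81*((2*(-210)/98))) = 2679121/(81*((2*(-210)*(1/98)))) = 2679121/(81*(-30/7)) = (2679121/81)*(-7/30) = -18753847/2430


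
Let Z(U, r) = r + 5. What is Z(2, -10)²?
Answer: 25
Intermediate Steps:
Z(U, r) = 5 + r
Z(2, -10)² = (5 - 10)² = (-5)² = 25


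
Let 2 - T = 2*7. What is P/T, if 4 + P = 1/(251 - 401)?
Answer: 601/1800 ≈ 0.33389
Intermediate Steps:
T = -12 (T = 2 - 2*7 = 2 - 1*14 = 2 - 14 = -12)
P = -601/150 (P = -4 + 1/(251 - 401) = -4 + 1/(-150) = -4 - 1/150 = -601/150 ≈ -4.0067)
P/T = -601/150/(-12) = -601/150*(-1/12) = 601/1800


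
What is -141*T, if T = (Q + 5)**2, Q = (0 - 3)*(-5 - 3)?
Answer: -118581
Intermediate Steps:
Q = 24 (Q = -3*(-8) = 24)
T = 841 (T = (24 + 5)**2 = 29**2 = 841)
-141*T = -141*841 = -118581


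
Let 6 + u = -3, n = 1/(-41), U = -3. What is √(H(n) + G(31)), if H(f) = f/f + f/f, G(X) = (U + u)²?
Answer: √146 ≈ 12.083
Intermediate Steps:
n = -1/41 (n = 1*(-1/41) = -1/41 ≈ -0.024390)
u = -9 (u = -6 - 3 = -9)
G(X) = 144 (G(X) = (-3 - 9)² = (-12)² = 144)
H(f) = 2 (H(f) = 1 + 1 = 2)
√(H(n) + G(31)) = √(2 + 144) = √146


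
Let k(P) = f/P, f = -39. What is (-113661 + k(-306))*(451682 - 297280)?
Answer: -895022768209/51 ≈ -1.7549e+10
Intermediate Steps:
k(P) = -39/P
(-113661 + k(-306))*(451682 - 297280) = (-113661 - 39/(-306))*(451682 - 297280) = (-113661 - 39*(-1/306))*154402 = (-113661 + 13/102)*154402 = -11593409/102*154402 = -895022768209/51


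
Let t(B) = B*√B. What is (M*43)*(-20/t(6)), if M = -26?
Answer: 5590*√6/9 ≈ 1521.4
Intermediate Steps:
t(B) = B^(3/2)
(M*43)*(-20/t(6)) = (-26*43)*(-20*√6/36) = -(-22360)/(6*√6) = -(-22360)*√6/36 = -(-5590)*√6/9 = 5590*√6/9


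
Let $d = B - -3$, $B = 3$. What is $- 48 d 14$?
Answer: $-4032$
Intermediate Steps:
$d = 6$ ($d = 3 - -3 = 3 + 3 = 6$)
$- 48 d 14 = - 48 \cdot 6 \cdot 14 = \left(-48\right) 84 = -4032$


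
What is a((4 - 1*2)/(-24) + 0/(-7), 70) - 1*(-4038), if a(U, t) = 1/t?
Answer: 282661/70 ≈ 4038.0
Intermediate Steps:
a((4 - 1*2)/(-24) + 0/(-7), 70) - 1*(-4038) = 1/70 - 1*(-4038) = 1/70 + 4038 = 282661/70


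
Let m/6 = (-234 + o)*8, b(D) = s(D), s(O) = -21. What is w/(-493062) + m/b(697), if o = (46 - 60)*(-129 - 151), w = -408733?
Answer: -29075963381/3451434 ≈ -8424.3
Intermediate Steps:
b(D) = -21
o = 3920 (o = -14*(-280) = 3920)
m = 176928 (m = 6*((-234 + 3920)*8) = 6*(3686*8) = 6*29488 = 176928)
w/(-493062) + m/b(697) = -408733/(-493062) + 176928/(-21) = -408733*(-1/493062) + 176928*(-1/21) = 408733/493062 - 58976/7 = -29075963381/3451434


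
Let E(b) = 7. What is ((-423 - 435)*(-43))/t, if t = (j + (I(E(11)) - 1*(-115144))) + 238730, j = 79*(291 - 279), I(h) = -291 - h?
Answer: 18447/177262 ≈ 0.10407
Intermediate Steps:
j = 948 (j = 79*12 = 948)
t = 354524 (t = (948 + ((-291 - 1*7) - 1*(-115144))) + 238730 = (948 + ((-291 - 7) + 115144)) + 238730 = (948 + (-298 + 115144)) + 238730 = (948 + 114846) + 238730 = 115794 + 238730 = 354524)
((-423 - 435)*(-43))/t = ((-423 - 435)*(-43))/354524 = -858*(-43)*(1/354524) = 36894*(1/354524) = 18447/177262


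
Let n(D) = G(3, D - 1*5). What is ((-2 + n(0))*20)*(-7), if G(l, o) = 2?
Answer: 0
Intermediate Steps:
n(D) = 2
((-2 + n(0))*20)*(-7) = ((-2 + 2)*20)*(-7) = (0*20)*(-7) = 0*(-7) = 0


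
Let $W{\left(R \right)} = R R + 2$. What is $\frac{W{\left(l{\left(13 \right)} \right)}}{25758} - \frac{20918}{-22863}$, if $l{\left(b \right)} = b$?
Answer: $\frac{20100571}{21811302} \approx 0.92157$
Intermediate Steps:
$W{\left(R \right)} = 2 + R^{2}$ ($W{\left(R \right)} = R^{2} + 2 = 2 + R^{2}$)
$\frac{W{\left(l{\left(13 \right)} \right)}}{25758} - \frac{20918}{-22863} = \frac{2 + 13^{2}}{25758} - \frac{20918}{-22863} = \left(2 + 169\right) \frac{1}{25758} - - \frac{20918}{22863} = 171 \cdot \frac{1}{25758} + \frac{20918}{22863} = \frac{19}{2862} + \frac{20918}{22863} = \frac{20100571}{21811302}$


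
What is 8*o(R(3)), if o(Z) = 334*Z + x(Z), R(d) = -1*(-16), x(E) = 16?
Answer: 42880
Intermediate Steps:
R(d) = 16
o(Z) = 16 + 334*Z (o(Z) = 334*Z + 16 = 16 + 334*Z)
8*o(R(3)) = 8*(16 + 334*16) = 8*(16 + 5344) = 8*5360 = 42880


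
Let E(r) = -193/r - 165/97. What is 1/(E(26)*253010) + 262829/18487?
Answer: 109299559790284/7687968311755 ≈ 14.217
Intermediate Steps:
E(r) = -165/97 - 193/r (E(r) = -193/r - 165*1/97 = -193/r - 165/97 = -165/97 - 193/r)
1/(E(26)*253010) + 262829/18487 = 1/(-165/97 - 193/26*253010) + 262829/18487 = (1/253010)/(-165/97 - 193*1/26) + 262829*(1/18487) = (1/253010)/(-165/97 - 193/26) + 37547/2641 = (1/253010)/(-23011/2522) + 37547/2641 = -2522/23011*1/253010 + 37547/2641 = -1261/2911006555 + 37547/2641 = 109299559790284/7687968311755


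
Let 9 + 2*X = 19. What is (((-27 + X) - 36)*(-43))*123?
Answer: 306762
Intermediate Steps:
X = 5 (X = -9/2 + (½)*19 = -9/2 + 19/2 = 5)
(((-27 + X) - 36)*(-43))*123 = (((-27 + 5) - 36)*(-43))*123 = ((-22 - 36)*(-43))*123 = -58*(-43)*123 = 2494*123 = 306762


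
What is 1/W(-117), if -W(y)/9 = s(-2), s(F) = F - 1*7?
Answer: 1/81 ≈ 0.012346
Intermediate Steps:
s(F) = -7 + F (s(F) = F - 7 = -7 + F)
W(y) = 81 (W(y) = -9*(-7 - 2) = -9*(-9) = 81)
1/W(-117) = 1/81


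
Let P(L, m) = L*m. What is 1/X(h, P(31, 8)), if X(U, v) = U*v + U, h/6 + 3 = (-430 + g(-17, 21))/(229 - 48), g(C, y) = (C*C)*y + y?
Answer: 181/7644798 ≈ 2.3676e-5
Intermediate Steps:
g(C, y) = y + y*C**2 (g(C, y) = C**2*y + y = y*C**2 + y = y + y*C**2)
h = 30702/181 (h = -18 + 6*((-430 + 21*(1 + (-17)**2))/(229 - 48)) = -18 + 6*((-430 + 21*(1 + 289))/181) = -18 + 6*((-430 + 21*290)*(1/181)) = -18 + 6*((-430 + 6090)*(1/181)) = -18 + 6*(5660*(1/181)) = -18 + 6*(5660/181) = -18 + 33960/181 = 30702/181 ≈ 169.62)
X(U, v) = U + U*v
1/X(h, P(31, 8)) = 1/(30702*(1 + 31*8)/181) = 1/(30702*(1 + 248)/181) = 1/((30702/181)*249) = 1/(7644798/181) = 181/7644798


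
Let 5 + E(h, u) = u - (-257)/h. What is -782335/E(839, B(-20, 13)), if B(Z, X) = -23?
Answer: 131275813/4647 ≈ 28250.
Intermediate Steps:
E(h, u) = -5 + u + 257/h (E(h, u) = -5 + (u - (-257)/h) = -5 + (u + 257/h) = -5 + u + 257/h)
-782335/E(839, B(-20, 13)) = -782335/(-5 - 23 + 257/839) = -782335/(-23235/839) = -782335*(-839/23235) = 131275813/4647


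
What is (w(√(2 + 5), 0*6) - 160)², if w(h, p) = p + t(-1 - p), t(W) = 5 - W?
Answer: 23716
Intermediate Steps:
w(h, p) = 6 + 2*p (w(h, p) = p + (5 - (-1 - p)) = p + (5 + (1 + p)) = p + (6 + p) = 6 + 2*p)
(w(√(2 + 5), 0*6) - 160)² = ((6 + 2*(0*6)) - 160)² = ((6 + 2*0) - 160)² = ((6 + 0) - 160)² = (6 - 160)² = (-154)² = 23716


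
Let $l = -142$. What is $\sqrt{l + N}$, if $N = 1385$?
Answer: $\sqrt{1243} \approx 35.256$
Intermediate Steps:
$\sqrt{l + N} = \sqrt{-142 + 1385} = \sqrt{1243}$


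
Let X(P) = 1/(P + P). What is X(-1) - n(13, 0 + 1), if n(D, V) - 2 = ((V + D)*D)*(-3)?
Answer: 1087/2 ≈ 543.50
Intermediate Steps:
n(D, V) = 2 - 3*D*(D + V) (n(D, V) = 2 + ((V + D)*D)*(-3) = 2 + ((D + V)*D)*(-3) = 2 + (D*(D + V))*(-3) = 2 - 3*D*(D + V))
X(P) = 1/(2*P)
X(-1) - n(13, 0 + 1) = (½)/(-1) - (2 - 3*13² - 3*13*(0 + 1)) = (½)*(-1) - (2 - 3*169 - 3*13*1) = -½ - (2 - 507 - 39) = -½ - 1*(-544) = -½ + 544 = 1087/2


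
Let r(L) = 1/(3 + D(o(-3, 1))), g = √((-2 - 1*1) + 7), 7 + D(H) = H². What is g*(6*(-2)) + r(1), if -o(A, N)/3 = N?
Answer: -119/5 ≈ -23.800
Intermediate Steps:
o(A, N) = -3*N
D(H) = -7 + H²
g = 2 (g = √((-2 - 1) + 7) = √(-3 + 7) = √4 = 2)
r(L) = ⅕ (r(L) = 1/(3 + (-7 + (-3*1)²)) = 1/(3 + (-7 + (-3)²)) = 1/(3 + (-7 + 9)) = 1/(3 + 2) = 1/5 = ⅕)
g*(6*(-2)) + r(1) = 2*(6*(-2)) + ⅕ = 2*(-12) + ⅕ = -24 + ⅕ = -119/5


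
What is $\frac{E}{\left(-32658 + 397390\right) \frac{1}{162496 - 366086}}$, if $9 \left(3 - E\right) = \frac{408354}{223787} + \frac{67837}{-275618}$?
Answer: $- \frac{22801846028976865}{14462080452123372} \approx -1.5767$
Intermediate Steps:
$E = \frac{223997701547}{79302504042}$ ($E = 3 - \frac{\frac{408354}{223787} + \frac{67837}{-275618}}{9} = 3 - \frac{408354 \cdot \frac{1}{223787} + 67837 \left(- \frac{1}{275618}\right)}{9} = 3 - \frac{\frac{408354}{223787} - \frac{9691}{39374}}{9} = 3 - \frac{13909810579}{79302504042} = \frac{223997701547}{79302504042} \approx 2.8246$)
$\frac{E}{\left(-32658 + 397390\right) \frac{1}{162496 - 366086}} = \frac{223997701547}{79302504042 \frac{-32658 + 397390}{162496 - 366086}} = \frac{223997701547}{79302504042 \frac{364732}{-203590}} = \frac{223997701547}{79302504042 \cdot 364732 \left(- \frac{1}{203590}\right)} = \frac{223997701547}{79302504042 \left(- \frac{182366}{101795}\right)} = \frac{223997701547}{79302504042} \left(- \frac{101795}{182366}\right) = - \frac{22801846028976865}{14462080452123372}$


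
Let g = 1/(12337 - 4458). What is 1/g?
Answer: 7879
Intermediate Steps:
g = 1/7879 ≈ 0.00012692
1/g = 1/(1/7879) = 7879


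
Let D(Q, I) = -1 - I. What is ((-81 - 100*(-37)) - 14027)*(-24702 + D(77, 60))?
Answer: 257733304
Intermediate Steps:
((-81 - 100*(-37)) - 14027)*(-24702 + D(77, 60)) = ((-81 - 100*(-37)) - 14027)*(-24702 + (-1 - 1*60)) = ((-81 + 3700) - 14027)*(-24702 + (-1 - 60)) = (3619 - 14027)*(-24702 - 61) = -10408*(-24763) = 257733304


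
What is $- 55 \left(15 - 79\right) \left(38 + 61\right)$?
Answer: $348480$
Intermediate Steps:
$- 55 \left(15 - 79\right) \left(38 + 61\right) = - 55 \left(\left(-64\right) 99\right) = \left(-55\right) \left(-6336\right) = 348480$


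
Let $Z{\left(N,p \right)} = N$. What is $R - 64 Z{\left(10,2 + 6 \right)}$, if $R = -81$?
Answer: $-721$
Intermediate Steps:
$R - 64 Z{\left(10,2 + 6 \right)} = -81 - 640 = -721$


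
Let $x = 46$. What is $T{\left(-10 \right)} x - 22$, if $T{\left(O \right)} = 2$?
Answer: $70$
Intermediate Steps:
$T{\left(-10 \right)} x - 22 = 2 \cdot 46 - 22 = 92 - 22 = 70$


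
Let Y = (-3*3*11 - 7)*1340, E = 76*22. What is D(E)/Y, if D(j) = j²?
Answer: -349448/17755 ≈ -19.682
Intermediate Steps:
E = 1672
Y = -142040 (Y = (-9*11 - 7)*1340 = (-99 - 7)*1340 = -106*1340 = -142040)
D(E)/Y = 1672²/(-142040) = 2795584*(-1/142040) = -349448/17755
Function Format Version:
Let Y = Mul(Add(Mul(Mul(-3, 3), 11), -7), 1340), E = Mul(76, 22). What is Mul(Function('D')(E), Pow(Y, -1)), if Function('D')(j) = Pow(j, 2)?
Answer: Rational(-349448, 17755) ≈ -19.682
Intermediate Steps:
E = 1672
Y = -142040 (Y = Mul(Add(Mul(-9, 11), -7), 1340) = Mul(Add(-99, -7), 1340) = Mul(-106, 1340) = -142040)
Mul(Function('D')(E), Pow(Y, -1)) = Mul(Pow(1672, 2), Pow(-142040, -1)) = Mul(2795584, Rational(-1, 142040)) = Rational(-349448, 17755)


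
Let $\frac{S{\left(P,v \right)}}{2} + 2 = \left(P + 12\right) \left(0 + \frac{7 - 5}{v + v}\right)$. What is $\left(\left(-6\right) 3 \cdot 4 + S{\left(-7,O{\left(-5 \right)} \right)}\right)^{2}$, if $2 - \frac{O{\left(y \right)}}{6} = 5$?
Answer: $\frac{474721}{81} \approx 5860.8$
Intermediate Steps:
$O{\left(y \right)} = -18$ ($O{\left(y \right)} = 12 - 30 = -18$)
$S{\left(P,v \right)} = -4 + \frac{2 \left(12 + P\right)}{v}$ ($S{\left(P,v \right)} = -4 + 2 \left(P + 12\right) \left(0 + \frac{7 - 5}{v + v}\right) = -4 + 2 \left(12 + P\right) \left(0 + \frac{2}{2 v}\right) = -4 + 2 \left(12 + P\right) \left(0 + 2 \frac{1}{2 v}\right) = -4 + 2 \left(12 + P\right) \left(0 + \frac{1}{v}\right) = -4 + 2 \frac{12 + P}{v} = -4 + \frac{2 \left(12 + P\right)}{v}$)
$\left(\left(-6\right) 3 \cdot 4 + S{\left(-7,O{\left(-5 \right)} \right)}\right)^{2} = \left(\left(-6\right) 3 \cdot 4 + \frac{2 \left(12 - 7 - -36\right)}{-18}\right)^{2} = \left(\left(-18\right) 4 + 2 \left(- \frac{1}{18}\right) \left(12 - 7 + 36\right)\right)^{2} = \left(-72 + 2 \left(- \frac{1}{18}\right) 41\right)^{2} = \left(-72 - \frac{41}{9}\right)^{2} = \left(- \frac{689}{9}\right)^{2} = \frac{474721}{81}$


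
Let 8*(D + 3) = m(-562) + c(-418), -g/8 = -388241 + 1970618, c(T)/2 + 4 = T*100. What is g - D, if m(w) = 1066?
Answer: -50594781/4 ≈ -1.2649e+7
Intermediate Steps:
c(T) = -8 + 200*T (c(T) = -8 + 2*(T*100) = -8 + 2*(100*T) = -8 + 200*T)
g = -12659016 (g = -8*(-388241 + 1970618) = -8*1582377 = -12659016)
D = -41283/4 (D = -3 + (1066 + (-8 + 200*(-418)))/8 = -3 + (1066 + (-8 - 83600))/8 = -3 + (1066 - 83608)/8 = -3 + (⅛)*(-82542) = -3 - 41271/4 = -41283/4 ≈ -10321.)
g - D = -12659016 - 1*(-41283/4) = -12659016 + 41283/4 = -50594781/4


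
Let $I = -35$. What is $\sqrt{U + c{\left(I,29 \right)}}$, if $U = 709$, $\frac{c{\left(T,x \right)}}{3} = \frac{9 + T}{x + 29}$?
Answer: $\frac{\sqrt{595138}}{29} \approx 26.602$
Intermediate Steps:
$c{\left(T,x \right)} = \frac{3 \left(9 + T\right)}{29 + x}$ ($c{\left(T,x \right)} = 3 \frac{9 + T}{x + 29} = 3 \frac{9 + T}{29 + x} = \frac{3 \left(9 + T\right)}{29 + x}$)
$\sqrt{U + c{\left(I,29 \right)}} = \sqrt{709 + \frac{3 \left(9 - 35\right)}{29 + 29}} = \sqrt{709 + 3 \cdot \frac{1}{58} \left(-26\right)} = \sqrt{709 - \frac{39}{29}} = \sqrt{\frac{20522}{29}} = \frac{\sqrt{595138}}{29}$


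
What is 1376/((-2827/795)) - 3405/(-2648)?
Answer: -2887074225/7485896 ≈ -385.67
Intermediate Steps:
1376/((-2827/795)) - 3405/(-2648) = 1376/((-2827*1/795)) - 3405*(-1/2648) = 1376/(-2827/795) + 3405/2648 = 1376*(-795/2827) + 3405/2648 = -1093920/2827 + 3405/2648 = -2887074225/7485896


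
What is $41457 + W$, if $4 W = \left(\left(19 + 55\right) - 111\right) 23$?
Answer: $\frac{164977}{4} \approx 41244.0$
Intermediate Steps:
$W = - \frac{851}{4}$ ($W = \frac{\left(\left(19 + 55\right) - 111\right) 23}{4} = \frac{\left(74 - 111\right) 23}{4} = \frac{\left(-37\right) 23}{4} = \frac{1}{4} \left(-851\right) = - \frac{851}{4} \approx -212.75$)
$41457 + W = 41457 - \frac{851}{4} = \frac{164977}{4}$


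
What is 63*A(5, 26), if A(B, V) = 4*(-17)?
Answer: -4284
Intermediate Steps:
A(B, V) = -68
63*A(5, 26) = 63*(-68) = -4284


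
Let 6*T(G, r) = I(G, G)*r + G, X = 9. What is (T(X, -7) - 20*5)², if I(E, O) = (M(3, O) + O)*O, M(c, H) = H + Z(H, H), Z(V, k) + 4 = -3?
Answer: 45796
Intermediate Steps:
Z(V, k) = -7 (Z(V, k) = -4 - 3 = -7)
M(c, H) = -7 + H (M(c, H) = H - 7 = -7 + H)
I(E, O) = O*(-7 + 2*O) (I(E, O) = ((-7 + O) + O)*O = (-7 + 2*O)*O = O*(-7 + 2*O))
T(G, r) = G/6 + G*r*(-7 + 2*G)/6 (T(G, r) = ((G*(-7 + 2*G))*r + G)/6 = (G*r*(-7 + 2*G) + G)/6 = (G + G*r*(-7 + 2*G))/6 = G/6 + G*r*(-7 + 2*G)/6)
(T(X, -7) - 20*5)² = ((⅙)*9*(1 - 7*(-7 + 2*9)) - 20*5)² = ((⅙)*9*(1 - 7*(-7 + 18)) - 100)² = ((⅙)*9*(1 - 7*11) - 100)² = ((⅙)*9*(1 - 77) - 100)² = ((⅙)*9*(-76) - 100)² = (-114 - 100)² = (-214)² = 45796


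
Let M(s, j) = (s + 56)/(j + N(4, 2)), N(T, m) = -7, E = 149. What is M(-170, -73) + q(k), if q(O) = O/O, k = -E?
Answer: 97/40 ≈ 2.4250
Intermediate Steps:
M(s, j) = (56 + s)/(-7 + j) (M(s, j) = (s + 56)/(j - 7) = (56 + s)/(-7 + j))
k = -149 (k = -1*149 = -149)
q(O) = 1
M(-170, -73) + q(k) = (56 - 170)/(-7 - 73) + 1 = -114/(-80) + 1 = -1/80*(-114) + 1 = 57/40 + 1 = 97/40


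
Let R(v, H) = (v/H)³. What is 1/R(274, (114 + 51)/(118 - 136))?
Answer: -166375/4443297984 ≈ -3.7444e-5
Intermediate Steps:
R(v, H) = v³/H³
1/R(274, (114 + 51)/(118 - 136)) = 1/(274³/((114 + 51)/(118 - 136))³) = 1/(20570824/(165/(-18))³) = 1/(20570824/(165*(-1/18))³) = 1/(20570824/(-55/6)³) = 1/(-216/166375*20570824) = 1/(-4443297984/166375) = -166375/4443297984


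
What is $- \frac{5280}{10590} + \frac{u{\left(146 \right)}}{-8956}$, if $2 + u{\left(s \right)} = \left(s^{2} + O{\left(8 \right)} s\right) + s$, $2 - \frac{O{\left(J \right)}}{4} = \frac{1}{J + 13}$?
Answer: $- \frac{50159147}{16597707} \approx -3.0221$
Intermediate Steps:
$O{\left(J \right)} = 8 - \frac{4}{13 + J}$ ($O{\left(J \right)} = 8 - \frac{4}{J + 13} = 8 - \frac{4}{13 + J}$)
$u{\left(s \right)} = -2 + s^{2} + \frac{185 s}{21}$ ($u{\left(s \right)} = -2 + \left(\left(s^{2} + \frac{4 \left(25 + 2 \cdot 8\right)}{13 + 8} s\right) + s\right) = -2 + \left(\left(s^{2} + \frac{4 \left(25 + 16\right)}{21} s\right) + s\right) = -2 + \left(\left(s^{2} + 4 \cdot \frac{1}{21} \cdot 41 s\right) + s\right) = -2 + \left(\left(s^{2} + \frac{164 s}{21}\right) + s\right) = -2 + \left(s^{2} + \frac{185 s}{21}\right) = -2 + s^{2} + \frac{185 s}{21}$)
$- \frac{5280}{10590} + \frac{u{\left(146 \right)}}{-8956} = - \frac{5280}{10590} + \frac{-2 + 146^{2} + \frac{185}{21} \cdot 146}{-8956} = \left(-5280\right) \frac{1}{10590} + \left(-2 + 21316 + \frac{27010}{21}\right) \left(- \frac{1}{8956}\right) = - \frac{176}{353} + \frac{474604}{21} \left(- \frac{1}{8956}\right) = - \frac{176}{353} - \frac{118651}{47019} = - \frac{50159147}{16597707}$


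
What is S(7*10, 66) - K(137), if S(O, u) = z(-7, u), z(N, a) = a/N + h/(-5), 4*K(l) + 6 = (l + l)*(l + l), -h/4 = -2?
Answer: -1314497/70 ≈ -18779.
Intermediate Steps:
h = 8 (h = -4*(-2) = 8)
K(l) = -3/2 + l² (K(l) = -3/2 + ((l + l)*(l + l))/4 = -3/2 + ((2*l)*(2*l))/4 = -3/2 + (4*l²)/4 = -3/2 + l²)
z(N, a) = -8/5 + a/N (z(N, a) = a/N + 8/(-5) = a/N + 8*(-⅕) = a/N - 8/5 = -8/5 + a/N)
S(O, u) = -8/5 - u/7 (S(O, u) = -8/5 + u/(-7) = -8/5 + u*(-⅐) = -8/5 - u/7)
S(7*10, 66) - K(137) = (-8/5 - ⅐*66) - (-3/2 + 137²) = (-8/5 - 66/7) - (-3/2 + 18769) = -386/35 - 1*37535/2 = -386/35 - 37535/2 = -1314497/70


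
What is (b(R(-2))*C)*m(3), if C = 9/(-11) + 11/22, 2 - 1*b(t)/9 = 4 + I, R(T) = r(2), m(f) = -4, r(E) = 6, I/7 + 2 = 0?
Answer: 1512/11 ≈ 137.45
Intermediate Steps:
I = -14 (I = -14 + 7*0 = -14 + 0 = -14)
R(T) = 6
b(t) = 108 (b(t) = 18 - 9*(4 - 14) = 18 - 9*(-10) = 18 + 90 = 108)
C = -7/22 (C = 9*(-1/11) + 11*(1/22) = -9/11 + 1/2 = -7/22 ≈ -0.31818)
(b(R(-2))*C)*m(3) = (108*(-7/22))*(-4) = -378/11*(-4) = 1512/11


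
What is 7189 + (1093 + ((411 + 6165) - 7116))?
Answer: 7742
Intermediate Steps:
7189 + (1093 + ((411 + 6165) - 7116)) = 7189 + (1093 + (6576 - 7116)) = 7189 + (1093 - 540) = 7189 + 553 = 7742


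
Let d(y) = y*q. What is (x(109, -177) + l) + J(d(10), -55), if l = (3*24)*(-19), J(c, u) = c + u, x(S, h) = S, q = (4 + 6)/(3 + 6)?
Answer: -11726/9 ≈ -1302.9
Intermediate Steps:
q = 10/9 ≈ 1.1111
d(y) = 10*y/9 (d(y) = y*(10/9) = 10*y/9)
l = -1368 (l = 72*(-19) = -1368)
(x(109, -177) + l) + J(d(10), -55) = (109 - 1368) + ((10/9)*10 - 55) = -1259 + (100/9 - 55) = -1259 - 395/9 = -11726/9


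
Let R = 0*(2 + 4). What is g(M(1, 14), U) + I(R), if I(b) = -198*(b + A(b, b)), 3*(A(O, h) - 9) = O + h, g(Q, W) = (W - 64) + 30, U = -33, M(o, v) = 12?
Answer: -1849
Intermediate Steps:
g(Q, W) = -34 + W (g(Q, W) = (-64 + W) + 30 = -34 + W)
A(O, h) = 9 + O/3 + h/3 (A(O, h) = 9 + (O + h)/3 = 9 + (O/3 + h/3) = 9 + O/3 + h/3)
R = 0 (R = 0*6 = 0)
I(b) = -1782 - 330*b (I(b) = -198*(b + (9 + b/3 + b/3)) = -198*(b + (9 + 2*b/3)) = -198*(9 + 5*b/3) = -1782 - 330*b)
g(M(1, 14), U) + I(R) = (-34 - 33) + (-1782 - 330*0) = -67 + (-1782 + 0) = -67 - 1782 = -1849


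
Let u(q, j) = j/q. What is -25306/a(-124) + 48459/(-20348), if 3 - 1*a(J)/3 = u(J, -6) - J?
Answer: 30834387871/458135220 ≈ 67.304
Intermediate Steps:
a(J) = 9 + 3*J + 18/J (a(J) = 9 - 3*(-6/J - J) = 9 - 3*(-J - 6/J) = 9 + (3*J + 18/J) = 9 + 3*J + 18/J)
-25306/a(-124) + 48459/(-20348) = -25306/(9 + 3*(-124) + 18/(-124)) + 48459/(-20348) = -25306/(9 - 372 + 18*(-1/124)) + 48459*(-1/20348) = -25306/(9 - 372 - 9/62) - 48459/20348 = -25306/(-22515/62) - 48459/20348 = -25306*(-62/22515) - 48459/20348 = 1568972/22515 - 48459/20348 = 30834387871/458135220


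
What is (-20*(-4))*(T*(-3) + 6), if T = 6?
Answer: -960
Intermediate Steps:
(-20*(-4))*(T*(-3) + 6) = (-20*(-4))*(6*(-3) + 6) = 80*(-18 + 6) = 80*(-12) = -960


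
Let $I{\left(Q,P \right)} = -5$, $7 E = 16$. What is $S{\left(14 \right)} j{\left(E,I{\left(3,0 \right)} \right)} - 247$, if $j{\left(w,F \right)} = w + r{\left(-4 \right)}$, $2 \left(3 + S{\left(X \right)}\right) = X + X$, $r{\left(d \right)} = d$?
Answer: $- \frac{1861}{7} \approx -265.86$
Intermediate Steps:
$E = \frac{16}{7}$ ($E = \frac{1}{7} \cdot 16 = \frac{16}{7} \approx 2.2857$)
$S{\left(X \right)} = -3 + X$ ($S{\left(X \right)} = -3 + \frac{X + X}{2} = -3 + \frac{2 X}{2} = -3 + X$)
$j{\left(w,F \right)} = -4 + w$ ($j{\left(w,F \right)} = w - 4 = -4 + w$)
$S{\left(14 \right)} j{\left(E,I{\left(3,0 \right)} \right)} - 247 = \left(-3 + 14\right) \left(-4 + \frac{16}{7}\right) - 247 = 11 \left(- \frac{12}{7}\right) - 247 = - \frac{132}{7} - 247 = - \frac{1861}{7}$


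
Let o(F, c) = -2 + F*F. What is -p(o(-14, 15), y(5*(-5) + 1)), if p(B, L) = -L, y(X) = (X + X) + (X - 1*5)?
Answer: -77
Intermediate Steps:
o(F, c) = -2 + F²
y(X) = -5 + 3*X (y(X) = 2*X + (X - 5) = 2*X + (-5 + X) = -5 + 3*X)
-p(o(-14, 15), y(5*(-5) + 1)) = -(-1)*(-5 + 3*(5*(-5) + 1)) = -(-1)*(-5 + 3*(-25 + 1)) = -(-1)*(-5 + 3*(-24)) = -(-1)*(-5 - 72) = -(-1)*(-77) = -1*77 = -77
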